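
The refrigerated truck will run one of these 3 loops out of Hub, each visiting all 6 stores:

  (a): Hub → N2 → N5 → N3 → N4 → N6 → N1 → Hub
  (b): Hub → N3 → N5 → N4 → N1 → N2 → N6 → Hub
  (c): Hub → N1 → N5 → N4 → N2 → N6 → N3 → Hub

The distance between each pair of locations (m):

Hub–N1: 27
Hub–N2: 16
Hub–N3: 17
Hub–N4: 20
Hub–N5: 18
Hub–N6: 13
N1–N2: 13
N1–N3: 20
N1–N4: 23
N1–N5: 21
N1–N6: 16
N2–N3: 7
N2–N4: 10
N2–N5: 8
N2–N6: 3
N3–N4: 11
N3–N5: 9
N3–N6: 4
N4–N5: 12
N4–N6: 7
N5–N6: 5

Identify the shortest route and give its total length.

Shortest is (b), total 90 m.

(a): 16 + 8 + 9 + 11 + 7 + 16 + 27 = 94
(b): 17 + 9 + 12 + 23 + 13 + 3 + 13 = 90
(c): 27 + 21 + 12 + 10 + 3 + 4 + 17 = 94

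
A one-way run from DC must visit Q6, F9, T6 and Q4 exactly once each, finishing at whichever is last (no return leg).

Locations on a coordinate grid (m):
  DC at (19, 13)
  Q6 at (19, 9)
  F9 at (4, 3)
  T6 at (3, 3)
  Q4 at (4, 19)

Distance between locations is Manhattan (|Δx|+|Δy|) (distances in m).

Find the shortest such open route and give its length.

There are 4! = 24 possible orderings.
DC→Q6→F9→T6→Q4: 4+21+1+17 = 43
DC→Q6→F9→Q4→T6: 4+21+16+17 = 58
DC→Q6→T6→F9→Q4: 4+22+1+16 = 43
DC→Q6→T6→Q4→F9: 4+22+17+16 = 59
DC→Q6→Q4→F9→T6: 4+25+16+1 = 46
DC→Q6→Q4→T6→F9: 4+25+17+1 = 47
DC→F9→Q6→T6→Q4: 25+21+22+17 = 85
DC→F9→Q6→Q4→T6: 25+21+25+17 = 88
DC→F9→T6→Q6→Q4: 25+1+22+25 = 73
DC→F9→T6→Q4→Q6: 25+1+17+25 = 68
DC→F9→Q4→Q6→T6: 25+16+25+22 = 88
DC→F9→Q4→T6→Q6: 25+16+17+22 = 80
DC→T6→Q6→F9→Q4: 26+22+21+16 = 85
DC→T6→Q6→Q4→F9: 26+22+25+16 = 89
… (10 more)
The minimum is 43.
One shortest path: DC → Q6 → F9 → T6 → Q4.

Shortest open route: 43 m.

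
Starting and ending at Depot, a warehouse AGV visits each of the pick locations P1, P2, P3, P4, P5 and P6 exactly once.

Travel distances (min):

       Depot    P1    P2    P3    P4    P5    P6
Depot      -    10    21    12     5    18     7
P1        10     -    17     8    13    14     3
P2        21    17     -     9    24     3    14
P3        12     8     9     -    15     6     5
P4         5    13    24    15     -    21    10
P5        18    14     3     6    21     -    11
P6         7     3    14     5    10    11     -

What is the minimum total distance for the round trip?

There are 360 distinct closed tours to check (reversals are equivalent).
Depot - P1 - P2 - P3 - P4 - P5 - P6 - Depot: 10+17+9+15+21+11+7 = 90
Depot - P1 - P2 - P3 - P4 - P6 - P5 - Depot: 10+17+9+15+10+11+18 = 90
Depot - P1 - P2 - P3 - P5 - P4 - P6 - Depot: 10+17+9+6+21+10+7 = 80
Depot - P1 - P2 - P3 - P5 - P6 - P4 - Depot: 10+17+9+6+11+10+5 = 68
Depot - P1 - P2 - P3 - P6 - P4 - P5 - Depot: 10+17+9+5+10+21+18 = 90
Depot - P1 - P2 - P3 - P6 - P5 - P4 - Depot: 10+17+9+5+11+21+5 = 78
Depot - P1 - P2 - P4 - P3 - P5 - P6 - Depot: 10+17+24+15+6+11+7 = 90
Depot - P1 - P2 - P4 - P3 - P6 - P5 - Depot: 10+17+24+15+5+11+18 = 100
… (352 more)
Depot - P1 - P2 - P5 - P3 - P6 - P4 - Depot: 10+17+3+6+5+10+5 = 56  ← best
The minimum is 56.
One optimal route: Depot → P1 → P2 → P5 → P3 → P6 → P4 → Depot (or its reverse).

Minimum total distance: 56 min.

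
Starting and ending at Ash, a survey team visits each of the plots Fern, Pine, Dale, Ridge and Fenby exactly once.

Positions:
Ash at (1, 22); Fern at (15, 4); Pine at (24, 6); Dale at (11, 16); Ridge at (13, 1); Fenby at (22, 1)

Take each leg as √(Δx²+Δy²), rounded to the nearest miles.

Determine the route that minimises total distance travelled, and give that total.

69 miles — the shortest possible round trip.

There are 60 distinct closed tours to check (reversals are equivalent).
Ash → Fern → Pine → Dale → Ridge → Fenby → Ash: 23+9+16+15+9+30 = 102
Ash → Fern → Pine → Dale → Fenby → Ridge → Ash: 23+9+16+19+9+24 = 100
Ash → Fern → Pine → Ridge → Dale → Fenby → Ash: 23+9+12+15+19+30 = 108
Ash → Fern → Pine → Ridge → Fenby → Dale → Ash: 23+9+12+9+19+12 = 84
Ash → Fern → Pine → Fenby → Dale → Ridge → Ash: 23+9+5+19+15+24 = 95
Ash → Fern → Pine → Fenby → Ridge → Dale → Ash: 23+9+5+9+15+12 = 73
Ash → Fern → Dale → Pine → Ridge → Fenby → Ash: 23+13+16+12+9+30 = 103
Ash → Fern → Dale → Pine → Fenby → Ridge → Ash: 23+13+16+5+9+24 = 90
Ash → Fern → Dale → Ridge → Pine → Fenby → Ash: 23+13+15+12+5+30 = 98
Ash → Fern → Dale → Ridge → Fenby → Pine → Ash: 23+13+15+9+5+28 = 93
Ash → Fern → Dale → Fenby → Pine → Ridge → Ash: 23+13+19+5+12+24 = 96
Ash → Fern → Dale → Fenby → Ridge → Pine → Ash: 23+13+19+9+12+28 = 104
Ash → Fern → Ridge → Pine → Dale → Fenby → Ash: 23+4+12+16+19+30 = 104
Ash → Fern → Ridge → Pine → Fenby → Dale → Ash: 23+4+12+5+19+12 = 75
… (46 more)
Ash → Fern → Ridge → Fenby → Pine → Dale → Ash: 23+4+9+5+16+12 = 69  ← best
The minimum is 69.
One optimal route: Ash → Fern → Ridge → Fenby → Pine → Dale → Ash (or its reverse).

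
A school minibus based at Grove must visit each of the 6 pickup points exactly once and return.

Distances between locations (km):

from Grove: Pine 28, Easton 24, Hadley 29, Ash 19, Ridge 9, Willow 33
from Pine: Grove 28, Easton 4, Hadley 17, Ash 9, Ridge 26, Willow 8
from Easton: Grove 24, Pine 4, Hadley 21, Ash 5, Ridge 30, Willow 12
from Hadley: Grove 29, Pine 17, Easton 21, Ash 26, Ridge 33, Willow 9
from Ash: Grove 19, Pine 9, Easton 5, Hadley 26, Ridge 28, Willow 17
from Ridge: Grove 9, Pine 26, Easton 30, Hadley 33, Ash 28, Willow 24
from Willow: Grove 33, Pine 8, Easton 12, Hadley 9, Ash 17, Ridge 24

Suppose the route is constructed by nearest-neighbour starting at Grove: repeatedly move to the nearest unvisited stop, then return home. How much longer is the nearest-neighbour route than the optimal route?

The nearest-neighbour route is 18 km longer than optimal.

Grove: Ridge=9, Ash=19, Easton=24, Pine=28, Hadley=29, Willow=33 ⇒ Ridge
Ridge: Willow=24, Pine=26, Ash=28, Easton=30, Hadley=33 ⇒ Willow
Willow: Pine=8, Hadley=9, Easton=12, Ash=17 ⇒ Pine
Pine: Easton=4, Ash=9, Hadley=17 ⇒ Easton
Easton: Ash=5, Hadley=21 ⇒ Ash
Ash: Hadley=26 ⇒ Hadley
NN route Grove → Ridge → Willow → Pine → Easton → Ash → Hadley → Grove costs 105.
Optimal: Grove → Ash → Easton → Pine → Hadley → Willow → Ridge → Grove costs 87 (by enumerating all 360 distinct tours).
Excess = 105 − 87 = 18.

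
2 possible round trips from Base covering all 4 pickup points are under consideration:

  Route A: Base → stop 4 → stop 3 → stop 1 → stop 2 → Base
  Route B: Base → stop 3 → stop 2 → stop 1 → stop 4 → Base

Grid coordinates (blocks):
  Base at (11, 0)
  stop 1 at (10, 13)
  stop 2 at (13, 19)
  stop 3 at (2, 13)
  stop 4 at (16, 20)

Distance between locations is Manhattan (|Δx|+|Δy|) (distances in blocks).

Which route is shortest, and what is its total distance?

Route A: 25 + 21 + 8 + 9 + 21 = 84
Route B: 22 + 17 + 9 + 13 + 25 = 86

84 blocks — Route A is the shortest.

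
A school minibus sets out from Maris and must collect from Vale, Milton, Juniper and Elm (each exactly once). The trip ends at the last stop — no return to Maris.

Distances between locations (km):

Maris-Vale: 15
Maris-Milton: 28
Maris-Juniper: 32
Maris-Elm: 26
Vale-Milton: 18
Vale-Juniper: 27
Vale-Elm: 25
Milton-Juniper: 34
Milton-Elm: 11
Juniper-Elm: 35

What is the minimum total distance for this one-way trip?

There are 4! = 24 possible orderings.
Maris→Vale→Milton→Juniper→Elm: 15+18+34+35 = 102
Maris→Vale→Milton→Elm→Juniper: 15+18+11+35 = 79
Maris→Vale→Juniper→Milton→Elm: 15+27+34+11 = 87
Maris→Vale→Juniper→Elm→Milton: 15+27+35+11 = 88
Maris→Vale→Elm→Milton→Juniper: 15+25+11+34 = 85
Maris→Vale→Elm→Juniper→Milton: 15+25+35+34 = 109
Maris→Milton→Vale→Juniper→Elm: 28+18+27+35 = 108
Maris→Milton→Vale→Elm→Juniper: 28+18+25+35 = 106
Maris→Milton→Juniper→Vale→Elm: 28+34+27+25 = 114
Maris→Milton→Juniper→Elm→Vale: 28+34+35+25 = 122
Maris→Milton→Elm→Vale→Juniper: 28+11+25+27 = 91
Maris→Milton→Elm→Juniper→Vale: 28+11+35+27 = 101
Maris→Juniper→Vale→Milton→Elm: 32+27+18+11 = 88
Maris→Juniper→Vale→Elm→Milton: 32+27+25+11 = 95
… (10 more)
The minimum is 79.
One shortest path: Maris → Vale → Milton → Elm → Juniper.

Minimum one-way distance = 79 km.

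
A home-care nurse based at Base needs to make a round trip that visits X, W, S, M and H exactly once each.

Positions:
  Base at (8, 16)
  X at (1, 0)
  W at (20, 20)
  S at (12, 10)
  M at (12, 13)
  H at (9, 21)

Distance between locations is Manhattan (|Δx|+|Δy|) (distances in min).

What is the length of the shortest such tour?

There are 60 distinct closed tours to check (reversals are equivalent).
Base → X → W → S → M → H → Base: 23+39+18+3+11+6 = 100
Base → X → W → S → H → M → Base: 23+39+18+14+11+7 = 112
Base → X → W → M → S → H → Base: 23+39+15+3+14+6 = 100
Base → X → W → M → H → S → Base: 23+39+15+11+14+10 = 112
Base → X → W → H → S → M → Base: 23+39+12+14+3+7 = 98
Base → X → W → H → M → S → Base: 23+39+12+11+3+10 = 98
Base → X → S → W → M → H → Base: 23+21+18+15+11+6 = 94
Base → X → S → W → H → M → Base: 23+21+18+12+11+7 = 92
Base → X → S → M → W → H → Base: 23+21+3+15+12+6 = 80
Base → X → S → M → H → W → Base: 23+21+3+11+12+16 = 86
Base → X → S → H → W → M → Base: 23+21+14+12+15+7 = 92
Base → X → S → H → M → W → Base: 23+21+14+11+15+16 = 100
Base → X → M → W → S → H → Base: 23+24+15+18+14+6 = 100
Base → X → M → W → H → S → Base: 23+24+15+12+14+10 = 98
… (46 more)
The minimum is 80.
One optimal route: Base → X → S → M → W → H → Base (or its reverse).

Minimum total distance: 80 min.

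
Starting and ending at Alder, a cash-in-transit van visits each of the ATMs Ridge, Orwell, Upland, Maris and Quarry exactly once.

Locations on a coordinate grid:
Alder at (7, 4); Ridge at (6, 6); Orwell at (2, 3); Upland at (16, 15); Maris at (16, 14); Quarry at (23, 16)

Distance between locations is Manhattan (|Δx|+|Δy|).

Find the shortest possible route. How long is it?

There are 60 distinct closed tours to check (reversals are equivalent).
Alder - Ridge - Orwell - Upland - Maris - Quarry - Alder: 3+7+26+1+9+28 = 74
Alder - Ridge - Orwell - Upland - Quarry - Maris - Alder: 3+7+26+8+9+19 = 72
Alder - Ridge - Orwell - Maris - Upland - Quarry - Alder: 3+7+25+1+8+28 = 72
Alder - Ridge - Orwell - Maris - Quarry - Upland - Alder: 3+7+25+9+8+20 = 72
Alder - Ridge - Orwell - Quarry - Upland - Maris - Alder: 3+7+34+8+1+19 = 72
Alder - Ridge - Orwell - Quarry - Maris - Upland - Alder: 3+7+34+9+1+20 = 74
Alder - Ridge - Upland - Orwell - Maris - Quarry - Alder: 3+19+26+25+9+28 = 110
Alder - Ridge - Upland - Orwell - Quarry - Maris - Alder: 3+19+26+34+9+19 = 110
Alder - Ridge - Upland - Maris - Orwell - Quarry - Alder: 3+19+1+25+34+28 = 110
Alder - Ridge - Upland - Maris - Quarry - Orwell - Alder: 3+19+1+9+34+6 = 72
Alder - Ridge - Upland - Quarry - Orwell - Maris - Alder: 3+19+8+34+25+19 = 108
Alder - Ridge - Upland - Quarry - Maris - Orwell - Alder: 3+19+8+9+25+6 = 70
Alder - Ridge - Maris - Orwell - Upland - Quarry - Alder: 3+18+25+26+8+28 = 108
Alder - Ridge - Maris - Orwell - Quarry - Upland - Alder: 3+18+25+34+8+20 = 108
… (46 more)
Alder - Orwell - Ridge - Upland - Quarry - Maris - Alder: 6+7+19+8+9+19 = 68  ← best
The minimum is 68.
One optimal route: Alder → Orwell → Ridge → Upland → Quarry → Maris → Alder (or its reverse).

68 — the shortest possible round trip.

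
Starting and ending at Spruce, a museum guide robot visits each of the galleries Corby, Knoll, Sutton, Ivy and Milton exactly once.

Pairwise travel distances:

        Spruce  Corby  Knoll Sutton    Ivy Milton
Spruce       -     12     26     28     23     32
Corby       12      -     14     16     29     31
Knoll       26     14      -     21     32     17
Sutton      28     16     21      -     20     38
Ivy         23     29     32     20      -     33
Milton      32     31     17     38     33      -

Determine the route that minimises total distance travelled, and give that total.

There are 60 distinct closed tours to check (reversals are equivalent).
Spruce - Corby - Knoll - Sutton - Ivy - Milton - Spruce: 12+14+21+20+33+32 = 132
Spruce - Corby - Knoll - Sutton - Milton - Ivy - Spruce: 12+14+21+38+33+23 = 141
Spruce - Corby - Knoll - Ivy - Sutton - Milton - Spruce: 12+14+32+20+38+32 = 148
Spruce - Corby - Knoll - Ivy - Milton - Sutton - Spruce: 12+14+32+33+38+28 = 157
Spruce - Corby - Knoll - Milton - Sutton - Ivy - Spruce: 12+14+17+38+20+23 = 124
Spruce - Corby - Knoll - Milton - Ivy - Sutton - Spruce: 12+14+17+33+20+28 = 124
Spruce - Corby - Sutton - Knoll - Ivy - Milton - Spruce: 12+16+21+32+33+32 = 146
Spruce - Corby - Sutton - Knoll - Milton - Ivy - Spruce: 12+16+21+17+33+23 = 122
Spruce - Corby - Sutton - Ivy - Knoll - Milton - Spruce: 12+16+20+32+17+32 = 129
Spruce - Corby - Sutton - Ivy - Milton - Knoll - Spruce: 12+16+20+33+17+26 = 124
Spruce - Corby - Sutton - Milton - Knoll - Ivy - Spruce: 12+16+38+17+32+23 = 138
Spruce - Corby - Sutton - Milton - Ivy - Knoll - Spruce: 12+16+38+33+32+26 = 157
Spruce - Corby - Ivy - Knoll - Sutton - Milton - Spruce: 12+29+32+21+38+32 = 164
Spruce - Corby - Ivy - Knoll - Milton - Sutton - Spruce: 12+29+32+17+38+28 = 156
… (46 more)
The minimum is 122.
One optimal route: Spruce → Corby → Sutton → Knoll → Milton → Ivy → Spruce (or its reverse).

Shortest round trip = 122.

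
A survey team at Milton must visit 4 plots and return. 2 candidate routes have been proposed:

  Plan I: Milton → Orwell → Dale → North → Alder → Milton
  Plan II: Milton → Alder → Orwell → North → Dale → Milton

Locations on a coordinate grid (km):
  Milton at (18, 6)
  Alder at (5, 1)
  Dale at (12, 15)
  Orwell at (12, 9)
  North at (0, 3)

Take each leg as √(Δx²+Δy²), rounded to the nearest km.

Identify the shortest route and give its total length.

Plan I: 7 + 6 + 17 + 5 + 14 = 49
Plan II: 14 + 11 + 13 + 17 + 11 = 66

Shortest is Plan I, total 49 km.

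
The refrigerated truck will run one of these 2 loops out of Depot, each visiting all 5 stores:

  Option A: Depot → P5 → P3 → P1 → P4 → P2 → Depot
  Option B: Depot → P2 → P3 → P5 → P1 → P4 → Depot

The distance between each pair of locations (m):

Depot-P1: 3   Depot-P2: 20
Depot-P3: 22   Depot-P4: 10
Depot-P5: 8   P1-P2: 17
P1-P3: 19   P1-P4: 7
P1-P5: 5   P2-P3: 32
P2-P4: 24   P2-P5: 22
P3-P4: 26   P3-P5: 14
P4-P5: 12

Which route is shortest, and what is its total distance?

Shortest is Option B, total 88 m.

Option A: 8 + 14 + 19 + 7 + 24 + 20 = 92
Option B: 20 + 32 + 14 + 5 + 7 + 10 = 88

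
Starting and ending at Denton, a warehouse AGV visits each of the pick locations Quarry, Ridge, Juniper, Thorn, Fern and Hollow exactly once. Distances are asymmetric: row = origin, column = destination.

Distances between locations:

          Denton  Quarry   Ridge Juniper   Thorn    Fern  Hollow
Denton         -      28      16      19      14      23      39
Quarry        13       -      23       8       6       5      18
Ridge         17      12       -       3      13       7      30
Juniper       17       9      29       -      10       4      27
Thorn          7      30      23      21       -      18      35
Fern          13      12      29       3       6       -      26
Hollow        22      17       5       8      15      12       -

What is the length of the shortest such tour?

Denton-Quarry-Ridge-Juniper-Thorn-Fern-Hollow-Denton: 28+23+3+10+18+26+22 = 130
Denton-Quarry-Ridge-Juniper-Thorn-Hollow-Fern-Denton: 28+23+3+10+35+12+13 = 124
Denton-Quarry-Ridge-Juniper-Fern-Thorn-Hollow-Denton: 28+23+3+4+6+35+22 = 121
Denton-Quarry-Ridge-Juniper-Fern-Hollow-Thorn-Denton: 28+23+3+4+26+15+7 = 106
Denton-Quarry-Ridge-Juniper-Hollow-Thorn-Fern-Denton: 28+23+3+27+15+18+13 = 127
Denton-Quarry-Ridge-Juniper-Hollow-Fern-Thorn-Denton: 28+23+3+27+12+6+7 = 106
Denton-Quarry-Ridge-Thorn-Juniper-Fern-Hollow-Denton: 28+23+13+21+4+26+22 = 137
Denton-Quarry-Ridge-Thorn-Juniper-Hollow-Fern-Denton: 28+23+13+21+27+12+13 = 137
… (712 more)
Denton-Quarry-Hollow-Ridge-Juniper-Fern-Thorn-Denton: 28+18+5+3+4+6+7 = 71  ← best
The minimum is 71.
One optimal route: Denton → Quarry → Hollow → Ridge → Juniper → Fern → Thorn → Denton.

71 — the shortest possible round trip.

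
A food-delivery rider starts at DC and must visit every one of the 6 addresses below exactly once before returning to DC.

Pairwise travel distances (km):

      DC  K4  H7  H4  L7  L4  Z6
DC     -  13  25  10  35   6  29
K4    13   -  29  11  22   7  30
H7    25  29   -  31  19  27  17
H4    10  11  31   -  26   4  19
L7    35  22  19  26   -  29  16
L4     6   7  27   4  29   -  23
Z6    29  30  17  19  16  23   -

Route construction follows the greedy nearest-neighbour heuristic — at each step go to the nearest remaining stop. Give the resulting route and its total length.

Nearest-neighbour total = 101 km; route DC → L4 → H4 → K4 → L7 → Z6 → H7 → DC.

DC → [L4:6 / H4:10 / K4:13 / H7:25 / Z6:29 / L7:35] → L4 (6)
L4 → [H4:4 / K4:7 / Z6:23 / H7:27 / L7:29] → H4 (4)
H4 → [K4:11 / Z6:19 / L7:26 / H7:31] → K4 (11)
K4 → [L7:22 / H7:29 / Z6:30] → L7 (22)
L7 → [Z6:16 / H7:19] → Z6 (16)
Z6 → [H7:17] → H7 (17)
Return H7→DC: 25.
Total = 6 + 4 + 11 + 22 + 16 + 17 + 25 = 101.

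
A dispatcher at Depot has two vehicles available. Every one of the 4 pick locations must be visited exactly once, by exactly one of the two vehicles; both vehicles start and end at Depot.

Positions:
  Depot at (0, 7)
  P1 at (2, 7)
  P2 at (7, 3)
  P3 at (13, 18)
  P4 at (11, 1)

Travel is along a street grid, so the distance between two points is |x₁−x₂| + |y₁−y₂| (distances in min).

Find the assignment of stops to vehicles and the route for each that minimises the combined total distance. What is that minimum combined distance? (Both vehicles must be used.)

Try each way of splitting the stops between the two vehicles (each non-empty) and, for each split, find the best tour for each vehicle:
  {P1} + {P2, P3, P4}: 4 + 60 = 64
  {P2} + {P1, P3, P4}: 22 + 60 = 82
  {P1, P2} + {P3, P4}: 22 + 60 = 82
  {P3} + {P1, P2, P4}: 48 + 34 = 82
  {P1, P3} + {P2, P4}: 48 + 34 = 82
  {P2, P3} + {P1, P4}: 56 + 34 = 90
  … (7 splits in total)
Best: vehicle 1 Depot → P1 → Depot = 4; vehicle 2 Depot → P2 → P4 → P3 → Depot = 60; combined 64.

64 min — the smallest possible combined total.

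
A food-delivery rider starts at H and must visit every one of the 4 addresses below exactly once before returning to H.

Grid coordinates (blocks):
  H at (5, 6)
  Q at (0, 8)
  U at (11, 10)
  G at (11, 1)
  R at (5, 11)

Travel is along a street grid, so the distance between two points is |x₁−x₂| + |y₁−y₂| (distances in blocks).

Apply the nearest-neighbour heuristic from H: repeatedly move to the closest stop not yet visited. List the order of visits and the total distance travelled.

H → [R:5 / Q:7 / U:10 / G:11] → R (5)
R → [U:7 / Q:8 / G:16] → U (7)
U → [G:9 / Q:13] → G (9)
G → [Q:18] → Q (18)
Return Q→H: 7.
Total = 5 + 7 + 9 + 18 + 7 = 46.

46 blocks along H → R → U → G → Q → H.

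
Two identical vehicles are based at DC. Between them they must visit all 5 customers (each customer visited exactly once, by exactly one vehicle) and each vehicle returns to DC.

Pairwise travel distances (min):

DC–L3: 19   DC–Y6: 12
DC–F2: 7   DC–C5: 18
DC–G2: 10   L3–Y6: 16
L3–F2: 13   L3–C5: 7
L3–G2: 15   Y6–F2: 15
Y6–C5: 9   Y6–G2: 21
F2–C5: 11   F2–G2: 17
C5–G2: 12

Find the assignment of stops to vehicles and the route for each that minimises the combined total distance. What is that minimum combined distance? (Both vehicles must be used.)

Try each way of splitting the stops between the two vehicles (each non-empty) and, for each split, find the best tour for each vehicle:
  {L3} + {Y6, F2, C5, G2}: 38 + 53 = 91
  {Y6} + {L3, F2, C5, G2}: 24 + 49 = 73
  {L3, Y6} + {F2, C5, G2}: 47 + 40 = 87
  {F2} + {L3, Y6, C5, G2}: 14 + 53 = 67
  {L3, F2} + {Y6, C5, G2}: 39 + 43 = 82
  {Y6, F2} + {L3, C5, G2}: 34 + 48 = 82
  … (15 splits in total)
Best: vehicle 1 DC → F2 → DC = 14; vehicle 2 DC → Y6 → C5 → L3 → G2 → DC = 53; combined 67.

67 min — the smallest possible combined total.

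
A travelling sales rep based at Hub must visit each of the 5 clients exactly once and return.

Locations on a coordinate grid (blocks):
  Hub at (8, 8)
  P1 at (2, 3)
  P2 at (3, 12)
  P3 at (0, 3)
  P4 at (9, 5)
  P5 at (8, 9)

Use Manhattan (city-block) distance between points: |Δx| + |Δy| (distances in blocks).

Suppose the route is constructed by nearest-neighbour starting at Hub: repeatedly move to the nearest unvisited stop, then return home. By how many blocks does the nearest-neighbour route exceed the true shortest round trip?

The nearest-neighbour route is 2 blocks longer than optimal.

Hub: P5=1, P4=4, P2=9, P1=11, P3=13 ⇒ P5
P5: P4=5, P2=8, P1=12, P3=14 ⇒ P4
P4: P1=9, P3=11, P2=13 ⇒ P1
P1: P3=2, P2=10 ⇒ P3
P3: P2=12 ⇒ P2
NN route Hub → P5 → P4 → P1 → P3 → P2 → Hub costs 38.
Optimal: Hub → P4 → P1 → P3 → P2 → P5 → Hub costs 36 (by enumerating all 60 distinct tours).
Excess = 38 − 36 = 2.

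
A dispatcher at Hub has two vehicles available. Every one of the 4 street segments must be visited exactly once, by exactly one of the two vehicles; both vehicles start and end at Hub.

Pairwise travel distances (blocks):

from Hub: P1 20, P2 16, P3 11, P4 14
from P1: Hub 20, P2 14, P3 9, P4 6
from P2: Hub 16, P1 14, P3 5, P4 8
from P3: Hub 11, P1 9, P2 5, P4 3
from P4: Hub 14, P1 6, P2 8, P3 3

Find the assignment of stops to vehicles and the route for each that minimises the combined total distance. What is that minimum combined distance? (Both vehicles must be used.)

72 blocks — the smallest possible combined total.

There are 2^3 − 1 = 7 ways to divide the 4 stops into two non-empty groups. For each, the best each vehicle can do is its own shortest tour through its group:
  {P1} + {P2, P3, P4}: 40 + 38 = 78
  {P2} + {P1, P3, P4}: 32 + 40 = 72
  {P1, P2} + {P3, P4}: 50 + 28 = 78
  {P3} + {P1, P2, P4}: 22 + 50 = 72
  {P1, P3} + {P2, P4}: 40 + 38 = 78
  {P2, P3} + {P1, P4}: 32 + 40 = 72
  … (7 splits in total)
Best: vehicle 1 Hub → P2 → Hub = 32; vehicle 2 Hub → P1 → P4 → P3 → Hub = 40; combined 72.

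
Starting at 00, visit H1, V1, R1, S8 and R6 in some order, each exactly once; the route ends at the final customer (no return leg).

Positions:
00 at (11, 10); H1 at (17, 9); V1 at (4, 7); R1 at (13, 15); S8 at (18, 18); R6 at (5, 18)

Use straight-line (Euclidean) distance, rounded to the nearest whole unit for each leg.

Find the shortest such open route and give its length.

There are 5! = 120 possible orderings.
00→H1→V1→R1→S8→R6: 6+13+12+6+13 = 50
00→H1→V1→R1→R6→S8: 6+13+12+9+13 = 53
00→H1→V1→S8→R1→R6: 6+13+18+6+9 = 52
00→H1→V1→S8→R6→R1: 6+13+18+13+9 = 59
00→H1→V1→R6→R1→S8: 6+13+11+9+6 = 45
00→H1→V1→R6→S8→R1: 6+13+11+13+6 = 49
00→H1→R1→V1→S8→R6: 6+7+12+18+13 = 56
00→H1→R1→V1→R6→S8: 6+7+12+11+13 = 49
00→H1→R1→S8→V1→R6: 6+7+6+18+11 = 48
00→H1→R1→S8→R6→V1: 6+7+6+13+11 = 43
00→H1→R1→R6→V1→S8: 6+7+9+11+18 = 51
00→H1→R1→R6→S8→V1: 6+7+9+13+18 = 53
00→H1→S8→V1→R1→R6: 6+9+18+12+9 = 54
00→H1→S8→V1→R6→R1: 6+9+18+11+9 = 53
… (106 more)
00→H1→S8→R1→R6→V1: 6+9+6+9+11 = 41  ← best
The minimum is 41.
One shortest path: 00 → H1 → S8 → R1 → R6 → V1.

Minimum one-way distance = 41.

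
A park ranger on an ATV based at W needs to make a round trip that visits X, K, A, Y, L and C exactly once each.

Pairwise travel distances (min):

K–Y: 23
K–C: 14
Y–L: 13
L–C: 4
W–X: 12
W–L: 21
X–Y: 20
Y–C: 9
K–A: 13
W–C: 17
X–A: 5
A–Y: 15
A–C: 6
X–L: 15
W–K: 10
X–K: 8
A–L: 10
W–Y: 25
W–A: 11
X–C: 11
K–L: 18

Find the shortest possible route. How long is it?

There are 360 distinct closed tours to check (reversals are equivalent).
W→X→K→A→Y→L→C→W: 12+8+13+15+13+4+17 = 82
W→X→K→A→Y→C→L→W: 12+8+13+15+9+4+21 = 82
W→X→K→A→L→Y→C→W: 12+8+13+10+13+9+17 = 82
W→X→K→A→L→C→Y→W: 12+8+13+10+4+9+25 = 81
W→X→K→A→C→Y→L→W: 12+8+13+6+9+13+21 = 82
W→X→K→A→C→L→Y→W: 12+8+13+6+4+13+25 = 81
W→X→K→Y→A→L→C→W: 12+8+23+15+10+4+17 = 89
W→X→K→Y→A→C→L→W: 12+8+23+15+6+4+21 = 89
… (352 more)
W→K→X→A→L→C→Y→W: 10+8+5+10+4+9+25 = 71  ← best
The minimum is 71.
One optimal route: W → K → X → A → L → C → Y → W (or its reverse).

Shortest round trip = 71 min.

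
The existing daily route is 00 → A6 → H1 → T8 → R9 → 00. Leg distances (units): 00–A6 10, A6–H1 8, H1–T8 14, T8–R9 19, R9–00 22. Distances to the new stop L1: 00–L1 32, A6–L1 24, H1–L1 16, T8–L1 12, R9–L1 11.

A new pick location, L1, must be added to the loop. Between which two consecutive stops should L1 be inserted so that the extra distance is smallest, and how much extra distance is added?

Insertion cost between consecutive stops i–j is d(i,L1) + d(L1,j) − d(i,j):
  between 00 and A6: 32 + 24 − 10 = 46
  between A6 and H1: 24 + 16 − 8 = 32
  between H1 and T8: 16 + 12 − 14 = 14
  between T8 and R9: 12 + 11 − 19 = 4
  between R9 and 00: 11 + 32 − 22 = 21
Cheapest insertion is between T8 and R9, adding 4.
New total = 73 + 4 = 77.

+4 — insert L1 between T8 and R9.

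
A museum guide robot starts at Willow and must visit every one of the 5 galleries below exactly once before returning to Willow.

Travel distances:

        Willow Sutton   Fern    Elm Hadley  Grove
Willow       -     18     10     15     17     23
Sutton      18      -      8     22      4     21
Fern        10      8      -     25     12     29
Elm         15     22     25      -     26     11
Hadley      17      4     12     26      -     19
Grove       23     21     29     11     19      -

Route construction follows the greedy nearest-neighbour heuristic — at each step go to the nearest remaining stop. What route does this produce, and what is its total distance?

Nearest-neighbour total = 67; route Willow → Fern → Sutton → Hadley → Grove → Elm → Willow.

From Willow: distances to unvisited — Fern=10, Elm=15, Hadley=17, Sutton=18, Grove=23. Nearest is Fern (10).
From Fern: distances to unvisited — Sutton=8, Hadley=12, Elm=25, Grove=29. Nearest is Sutton (8).
From Sutton: distances to unvisited — Hadley=4, Grove=21, Elm=22. Nearest is Hadley (4).
From Hadley: distances to unvisited — Grove=19, Elm=26. Nearest is Grove (19).
From Grove: distances to unvisited — Elm=11. Nearest is Elm (11).
Return Elm→Willow: 15.
Total = 10 + 8 + 4 + 19 + 11 + 15 = 67.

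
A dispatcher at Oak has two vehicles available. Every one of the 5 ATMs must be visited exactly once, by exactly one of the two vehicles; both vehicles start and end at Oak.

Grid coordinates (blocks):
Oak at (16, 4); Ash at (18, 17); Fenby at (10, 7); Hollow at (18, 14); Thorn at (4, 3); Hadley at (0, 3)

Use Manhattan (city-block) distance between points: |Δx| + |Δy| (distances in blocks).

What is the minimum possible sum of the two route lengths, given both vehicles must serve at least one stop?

Try each way of splitting the stops between the two vehicles (each non-empty) and, for each split, find the best tour for each vehicle:
  {Ash} + {Fenby, Hollow, Thorn, Hadley}: 30 + 58 = 88
  {Fenby} + {Ash, Hollow, Thorn, Hadley}: 18 + 64 = 82
  {Ash, Fenby} + {Hollow, Thorn, Hadley}: 42 + 58 = 100
  {Hollow} + {Ash, Fenby, Thorn, Hadley}: 24 + 64 = 88
  {Ash, Hollow} + {Fenby, Thorn, Hadley}: 30 + 40 = 70
  {Fenby, Hollow} + {Ash, Thorn, Hadley}: 36 + 64 = 100
  … (15 splits in total)
Best: vehicle 1 Oak → Ash → Hollow → Oak = 30; vehicle 2 Oak → Fenby → Thorn → Hadley → Oak = 40; combined 70.

Minimum combined distance: 70 blocks.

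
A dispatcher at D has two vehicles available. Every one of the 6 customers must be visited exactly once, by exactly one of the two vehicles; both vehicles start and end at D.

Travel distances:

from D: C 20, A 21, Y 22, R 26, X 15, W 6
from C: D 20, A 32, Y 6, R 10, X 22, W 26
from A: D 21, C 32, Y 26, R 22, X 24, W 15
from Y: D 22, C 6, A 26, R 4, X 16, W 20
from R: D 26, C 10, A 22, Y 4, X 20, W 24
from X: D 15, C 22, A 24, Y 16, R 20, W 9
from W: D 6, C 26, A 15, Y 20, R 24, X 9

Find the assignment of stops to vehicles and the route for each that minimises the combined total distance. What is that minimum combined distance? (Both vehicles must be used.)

Try each way of splitting the stops between the two vehicles (each non-empty) and, for each split, find the best tour for each vehicle:
  {C} + {A, Y, R, X, W}: 40 + 78 = 118
  {A} + {C, Y, R, X, W}: 42 + 65 = 107
  {C, A} + {Y, R, X, W}: 73 + 61 = 134
  {Y} + {C, A, R, X, W}: 44 + 90 = 134
  {C, Y} + {A, R, X, W}: 48 + 78 = 126
  {A, Y} + {C, R, X, W}: 69 + 65 = 134
  … (31 splits in total)
  {C, A, Y, R, X} + {W}: 90 + 12 = 102  ← best
Best: vehicle 1 D → A → R → C → Y → X → D = 90; vehicle 2 D → W → D = 12; combined 102.

102 — the smallest possible combined total.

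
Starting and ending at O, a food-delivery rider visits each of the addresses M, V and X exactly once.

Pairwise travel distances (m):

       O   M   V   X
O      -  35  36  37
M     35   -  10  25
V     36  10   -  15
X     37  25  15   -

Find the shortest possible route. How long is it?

97 m — the shortest possible round trip.

With 3 stops there are 3!/2 = 3 distinct round trips (a route and its reverse cost the same).
O-M-V-X-O: 35+10+15+37 = 97
O-M-X-V-O: 35+25+15+36 = 111
O-V-M-X-O: 36+10+25+37 = 108
The minimum is 97.
One optimal route: O → M → V → X → O (or its reverse).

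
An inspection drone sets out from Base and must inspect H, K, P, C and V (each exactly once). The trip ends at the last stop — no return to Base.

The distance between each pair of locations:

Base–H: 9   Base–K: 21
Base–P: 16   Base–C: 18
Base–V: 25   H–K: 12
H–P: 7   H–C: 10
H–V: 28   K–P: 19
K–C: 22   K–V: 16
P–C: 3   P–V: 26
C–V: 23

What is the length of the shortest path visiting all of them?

Minimum one-way distance = 56.

There are 5! = 120 possible orderings.
Base→H→K→P→C→V: 9+12+19+3+23 = 66
Base→H→K→P→V→C: 9+12+19+26+23 = 89
Base→H→K→C→P→V: 9+12+22+3+26 = 72
Base→H→K→C→V→P: 9+12+22+23+26 = 92
Base→H→K→V→P→C: 9+12+16+26+3 = 66
Base→H→K→V→C→P: 9+12+16+23+3 = 63
Base→H→P→K→C→V: 9+7+19+22+23 = 80
Base→H→P→K→V→C: 9+7+19+16+23 = 74
Base→H→P→C→K→V: 9+7+3+22+16 = 57
Base→H→P→C→V→K: 9+7+3+23+16 = 58
Base→H→P→V→K→C: 9+7+26+16+22 = 80
Base→H→P→V→C→K: 9+7+26+23+22 = 87
Base→H→C→K→P→V: 9+10+22+19+26 = 86
Base→H→C→K→V→P: 9+10+22+16+26 = 83
… (106 more)
Base→C→P→H→K→V: 18+3+7+12+16 = 56  ← best
The minimum is 56.
One shortest path: Base → C → P → H → K → V.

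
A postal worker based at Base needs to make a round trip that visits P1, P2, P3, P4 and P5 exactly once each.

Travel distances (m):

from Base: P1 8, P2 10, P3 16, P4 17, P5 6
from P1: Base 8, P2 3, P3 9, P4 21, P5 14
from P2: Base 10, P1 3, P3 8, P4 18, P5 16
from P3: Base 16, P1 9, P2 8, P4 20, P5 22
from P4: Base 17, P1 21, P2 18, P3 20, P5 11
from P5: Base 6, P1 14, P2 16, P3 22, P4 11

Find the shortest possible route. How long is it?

There are 60 distinct closed tours to check (reversals are equivalent).
Base→P1→P2→P3→P4→P5→Base: 8+3+8+20+11+6 = 56
Base→P1→P2→P3→P5→P4→Base: 8+3+8+22+11+17 = 69
Base→P1→P2→P4→P3→P5→Base: 8+3+18+20+22+6 = 77
Base→P1→P2→P4→P5→P3→Base: 8+3+18+11+22+16 = 78
Base→P1→P2→P5→P3→P4→Base: 8+3+16+22+20+17 = 86
Base→P1→P2→P5→P4→P3→Base: 8+3+16+11+20+16 = 74
Base→P1→P3→P2→P4→P5→Base: 8+9+8+18+11+6 = 60
Base→P1→P3→P2→P5→P4→Base: 8+9+8+16+11+17 = 69
Base→P1→P3→P4→P2→P5→Base: 8+9+20+18+16+6 = 77
Base→P1→P3→P4→P5→P2→Base: 8+9+20+11+16+10 = 74
Base→P1→P3→P5→P2→P4→Base: 8+9+22+16+18+17 = 90
Base→P1→P3→P5→P4→P2→Base: 8+9+22+11+18+10 = 78
Base→P1→P4→P2→P3→P5→Base: 8+21+18+8+22+6 = 83
Base→P1→P4→P2→P5→P3→Base: 8+21+18+16+22+16 = 101
… (46 more)
The minimum is 56.
One optimal route: Base → P1 → P2 → P3 → P4 → P5 → Base (or its reverse).

Minimum total distance: 56 m.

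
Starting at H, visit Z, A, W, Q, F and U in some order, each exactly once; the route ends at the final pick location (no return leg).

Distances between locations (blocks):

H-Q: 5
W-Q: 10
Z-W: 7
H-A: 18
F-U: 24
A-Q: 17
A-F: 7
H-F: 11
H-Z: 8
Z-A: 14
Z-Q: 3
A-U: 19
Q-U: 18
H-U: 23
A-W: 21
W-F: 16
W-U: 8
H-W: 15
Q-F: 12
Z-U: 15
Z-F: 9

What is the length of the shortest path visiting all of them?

49 blocks — the minimum one-way total.

There are 6! = 720 possible orderings.
H → Z → A → W → Q → F → U: 8+14+21+10+12+24 = 89
H → Z → A → W → Q → U → F: 8+14+21+10+18+24 = 95
H → Z → A → W → F → Q → U: 8+14+21+16+12+18 = 89
H → Z → A → W → F → U → Q: 8+14+21+16+24+18 = 101
H → Z → A → W → U → Q → F: 8+14+21+8+18+12 = 81
H → Z → A → W → U → F → Q: 8+14+21+8+24+12 = 87
H → Z → A → Q → W → F → U: 8+14+17+10+16+24 = 89
H → Z → A → Q → W → U → F: 8+14+17+10+8+24 = 81
… (712 more)
H → Q → Z → W → U → A → F: 5+3+7+8+19+7 = 49  ← best
The minimum is 49.
One shortest path: H → Q → Z → W → U → A → F.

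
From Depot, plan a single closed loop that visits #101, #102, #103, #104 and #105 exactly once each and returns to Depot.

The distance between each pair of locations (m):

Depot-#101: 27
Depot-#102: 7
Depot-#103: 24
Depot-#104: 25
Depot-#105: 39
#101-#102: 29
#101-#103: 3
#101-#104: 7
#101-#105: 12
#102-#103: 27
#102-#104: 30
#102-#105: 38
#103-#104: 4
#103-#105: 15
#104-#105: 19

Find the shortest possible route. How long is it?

89 m — the shortest possible round trip.

There are 60 distinct closed tours to check (reversals are equivalent).
Depot → #101 → #102 → #103 → #104 → #105 → Depot: 27+29+27+4+19+39 = 145
Depot → #101 → #102 → #103 → #105 → #104 → Depot: 27+29+27+15+19+25 = 142
Depot → #101 → #102 → #104 → #103 → #105 → Depot: 27+29+30+4+15+39 = 144
Depot → #101 → #102 → #104 → #105 → #103 → Depot: 27+29+30+19+15+24 = 144
Depot → #101 → #102 → #105 → #103 → #104 → Depot: 27+29+38+15+4+25 = 138
Depot → #101 → #102 → #105 → #104 → #103 → Depot: 27+29+38+19+4+24 = 141
Depot → #101 → #103 → #102 → #104 → #105 → Depot: 27+3+27+30+19+39 = 145
Depot → #101 → #103 → #102 → #105 → #104 → Depot: 27+3+27+38+19+25 = 139
Depot → #101 → #103 → #104 → #102 → #105 → Depot: 27+3+4+30+38+39 = 141
Depot → #101 → #103 → #104 → #105 → #102 → Depot: 27+3+4+19+38+7 = 98
Depot → #101 → #103 → #105 → #102 → #104 → Depot: 27+3+15+38+30+25 = 138
Depot → #101 → #103 → #105 → #104 → #102 → Depot: 27+3+15+19+30+7 = 101
Depot → #101 → #104 → #102 → #103 → #105 → Depot: 27+7+30+27+15+39 = 145
Depot → #101 → #104 → #102 → #105 → #103 → Depot: 27+7+30+38+15+24 = 141
… (46 more)
Depot → #102 → #105 → #101 → #103 → #104 → Depot: 7+38+12+3+4+25 = 89  ← best
The minimum is 89.
One optimal route: Depot → #102 → #105 → #101 → #103 → #104 → Depot (or its reverse).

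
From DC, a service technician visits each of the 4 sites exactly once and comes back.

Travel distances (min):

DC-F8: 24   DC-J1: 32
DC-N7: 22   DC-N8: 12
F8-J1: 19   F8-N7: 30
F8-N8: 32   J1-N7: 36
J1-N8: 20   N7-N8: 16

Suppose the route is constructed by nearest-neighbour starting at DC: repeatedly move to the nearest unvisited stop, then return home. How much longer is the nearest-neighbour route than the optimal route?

DC: N8=12, N7=22, F8=24, J1=32 ⇒ N8
N8: N7=16, J1=20, F8=32 ⇒ N7
N7: F8=30, J1=36 ⇒ F8
F8: J1=19 ⇒ J1
NN route DC → N8 → N7 → F8 → J1 → DC costs 109.
Optimal: DC → F8 → J1 → N8 → N7 → DC costs 101 (by enumerating all 12 distinct tours).
Excess = 109 − 101 = 8.

Excess over optimum: 8 min.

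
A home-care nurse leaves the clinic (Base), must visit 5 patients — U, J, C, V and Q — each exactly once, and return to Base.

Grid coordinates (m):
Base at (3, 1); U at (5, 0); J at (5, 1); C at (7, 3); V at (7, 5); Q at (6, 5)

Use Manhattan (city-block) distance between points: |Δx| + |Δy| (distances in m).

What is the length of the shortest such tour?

Shortest round trip = 18 m.

There are 60 distinct closed tours to check (reversals are equivalent).
Base→U→J→C→V→Q→Base: 3+1+4+2+1+7 = 18
Base→U→J→C→Q→V→Base: 3+1+4+3+1+8 = 20
Base→U→J→V→C→Q→Base: 3+1+6+2+3+7 = 22
Base→U→J→V→Q→C→Base: 3+1+6+1+3+6 = 20
Base→U→J→Q→C→V→Base: 3+1+5+3+2+8 = 22
Base→U→J→Q→V→C→Base: 3+1+5+1+2+6 = 18
Base→U→C→J→V→Q→Base: 3+5+4+6+1+7 = 26
Base→U→C→J→Q→V→Base: 3+5+4+5+1+8 = 26
Base→U→C→V→J→Q→Base: 3+5+2+6+5+7 = 28
Base→U→C→V→Q→J→Base: 3+5+2+1+5+2 = 18
Base→U→C→Q→J→V→Base: 3+5+3+5+6+8 = 30
Base→U→C→Q→V→J→Base: 3+5+3+1+6+2 = 20
Base→U→V→J→C→Q→Base: 3+7+6+4+3+7 = 30
Base→U→V→J→Q→C→Base: 3+7+6+5+3+6 = 30
… (46 more)
The minimum is 18.
One optimal route: Base → U → J → C → V → Q → Base (or its reverse).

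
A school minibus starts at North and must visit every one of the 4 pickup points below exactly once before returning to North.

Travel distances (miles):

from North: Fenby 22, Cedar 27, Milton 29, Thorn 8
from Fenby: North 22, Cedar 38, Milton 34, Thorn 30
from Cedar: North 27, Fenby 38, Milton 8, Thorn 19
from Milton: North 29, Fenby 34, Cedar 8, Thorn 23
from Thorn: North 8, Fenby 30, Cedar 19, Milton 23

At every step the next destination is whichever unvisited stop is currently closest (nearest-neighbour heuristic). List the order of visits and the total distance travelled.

From North: distances to unvisited — Thorn=8, Fenby=22, Cedar=27, Milton=29. Nearest is Thorn (8).
From Thorn: distances to unvisited — Cedar=19, Milton=23, Fenby=30. Nearest is Cedar (19).
From Cedar: distances to unvisited — Milton=8, Fenby=38. Nearest is Milton (8).
From Milton: distances to unvisited — Fenby=34. Nearest is Fenby (34).
Return Fenby→North: 22.
Total = 8 + 19 + 8 + 34 + 22 = 91.

Total distance 91 miles via the nearest-neighbour route North → Thorn → Cedar → Milton → Fenby → North.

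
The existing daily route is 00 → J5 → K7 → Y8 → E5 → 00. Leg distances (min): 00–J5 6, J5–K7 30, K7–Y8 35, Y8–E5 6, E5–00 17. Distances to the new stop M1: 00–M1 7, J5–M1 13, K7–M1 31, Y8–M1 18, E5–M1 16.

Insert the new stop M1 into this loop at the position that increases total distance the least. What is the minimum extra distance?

Adding 6 min by placing M1 on the E5–00 leg.

Insertion cost between consecutive stops i–j is d(i,M1) + d(M1,j) − d(i,j):
  between 00 and J5: 7 + 13 − 6 = 14
  between J5 and K7: 13 + 31 − 30 = 14
  between K7 and Y8: 31 + 18 − 35 = 14
  between Y8 and E5: 18 + 16 − 6 = 28
  between E5 and 00: 16 + 7 − 17 = 6
Cheapest insertion is between E5 and 00, adding 6.
New total = 94 + 6 = 100.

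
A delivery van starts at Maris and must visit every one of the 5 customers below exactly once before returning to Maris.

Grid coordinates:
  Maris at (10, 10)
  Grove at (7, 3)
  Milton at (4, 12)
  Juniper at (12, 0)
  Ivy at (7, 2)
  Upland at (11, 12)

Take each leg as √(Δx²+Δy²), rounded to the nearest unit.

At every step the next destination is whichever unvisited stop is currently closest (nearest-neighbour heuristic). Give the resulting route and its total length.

Maris → [Upland:2 / Milton:6 / Grove:8 / Ivy:9 / Juniper:10] → Upland (2)
Upland → [Milton:7 / Grove:10 / Ivy:11 / Juniper:12] → Milton (7)
Milton → [Grove:9 / Ivy:10 / Juniper:14] → Grove (9)
Grove → [Ivy:1 / Juniper:6] → Ivy (1)
Ivy → [Juniper:5] → Juniper (5)
Return Juniper→Maris: 10.
Total = 2 + 7 + 9 + 1 + 5 + 10 = 34.

34 along Maris → Upland → Milton → Grove → Ivy → Juniper → Maris.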